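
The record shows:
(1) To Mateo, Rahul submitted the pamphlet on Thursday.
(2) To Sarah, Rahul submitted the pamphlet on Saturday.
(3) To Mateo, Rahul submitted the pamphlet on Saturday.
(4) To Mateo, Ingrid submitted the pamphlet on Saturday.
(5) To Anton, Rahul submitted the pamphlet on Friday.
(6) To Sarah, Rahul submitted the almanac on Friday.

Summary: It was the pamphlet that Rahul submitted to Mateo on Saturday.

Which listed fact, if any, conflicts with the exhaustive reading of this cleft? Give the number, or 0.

0

The cleft puts "the pamphlet" in focus and presupposes the open proposition with Rahul as agent and Mateo as recipient and on Saturday as setting.
Exhaustivity: the pamphlet is the only thing satisfying that background.
Every other fact differs from the presupposition on some backgrounded slot, so none challenges the exhaustivity.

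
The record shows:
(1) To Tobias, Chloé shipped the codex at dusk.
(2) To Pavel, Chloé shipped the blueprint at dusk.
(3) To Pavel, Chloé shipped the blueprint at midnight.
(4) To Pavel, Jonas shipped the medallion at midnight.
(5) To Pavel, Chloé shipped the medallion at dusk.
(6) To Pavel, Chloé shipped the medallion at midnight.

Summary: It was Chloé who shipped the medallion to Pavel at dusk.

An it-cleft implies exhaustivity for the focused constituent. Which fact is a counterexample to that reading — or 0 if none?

Focus of the cleft: "Chloé" (the agent). Presupposed background: same thing, recipient, setting (the medallion / Pavel / at dusk).
Exhaustivity: Chloé is the only agent satisfying that background.
No listed fact matches the background with a different agent. Exhaustivity holds.

0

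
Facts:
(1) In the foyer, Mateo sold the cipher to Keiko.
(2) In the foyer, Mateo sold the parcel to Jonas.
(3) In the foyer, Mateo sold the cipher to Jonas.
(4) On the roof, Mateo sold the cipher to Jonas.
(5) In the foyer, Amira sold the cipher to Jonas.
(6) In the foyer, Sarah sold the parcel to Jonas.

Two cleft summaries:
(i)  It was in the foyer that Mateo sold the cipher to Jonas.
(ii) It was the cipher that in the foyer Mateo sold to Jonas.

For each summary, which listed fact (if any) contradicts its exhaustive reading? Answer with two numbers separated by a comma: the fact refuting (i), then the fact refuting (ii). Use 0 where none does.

4, 2

(i): focus "in the foyer". Looking for agent = Mateo, thing = the cipher, recipient = Jonas with some other setting — fact (4) has on the roof there. Refuted.
(ii): focus "the cipher". Looking for agent = Mateo, recipient = Jonas, setting = in the foyer with some other thing — fact (2) has the parcel there. Refuted.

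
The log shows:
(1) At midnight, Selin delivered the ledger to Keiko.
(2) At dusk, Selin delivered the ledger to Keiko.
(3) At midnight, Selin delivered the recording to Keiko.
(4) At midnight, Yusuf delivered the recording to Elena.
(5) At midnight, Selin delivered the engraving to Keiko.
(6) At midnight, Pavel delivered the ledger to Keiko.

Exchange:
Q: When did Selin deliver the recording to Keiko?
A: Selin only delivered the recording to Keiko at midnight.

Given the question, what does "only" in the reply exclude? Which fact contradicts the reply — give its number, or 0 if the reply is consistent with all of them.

0

Answering "When did ...?" puts focus on the setting — here, "at midnight".
So "only" ranges over settings; the rest (same agent, thing, recipient (Selin / the recording / Keiko)) is presupposed.
No fact keeps same agent, thing, recipient (Selin / the recording / Keiko) while changing the setting; every other fact differs on something backgrounded. The reply stands.
(Fact (1) would refute a reading with focus on the thing — but that is not what the question asks.)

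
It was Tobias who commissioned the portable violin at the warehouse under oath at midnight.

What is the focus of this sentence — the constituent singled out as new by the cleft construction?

Tobias

In an it-cleft "It was X that/who ...", the clefted constituent X is the focus; the that/who-clause expresses the presupposed open proposition.
Here the focus is "Tobias". The backgrounded (presupposed) material includes "the portable violin", "at the warehouse", "at midnight" and "under oath".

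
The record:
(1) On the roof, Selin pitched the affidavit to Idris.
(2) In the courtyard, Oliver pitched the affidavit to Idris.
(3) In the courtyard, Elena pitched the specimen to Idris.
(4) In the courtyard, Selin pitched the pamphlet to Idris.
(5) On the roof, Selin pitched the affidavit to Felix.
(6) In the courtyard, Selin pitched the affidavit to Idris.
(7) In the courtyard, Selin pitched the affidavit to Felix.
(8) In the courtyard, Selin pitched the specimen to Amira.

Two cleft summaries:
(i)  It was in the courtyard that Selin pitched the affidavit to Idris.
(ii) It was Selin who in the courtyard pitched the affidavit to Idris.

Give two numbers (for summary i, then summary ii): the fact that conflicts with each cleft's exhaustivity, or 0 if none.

1, 2

Summary (i) focuses "in the courtyard" (the setting); background Selin as agent and the affidavit as thing and Idris as recipient. Fact (1) matches that background with setting = on the roof — refutes (i).
Summary (ii) focuses "Selin" (the agent); background the affidavit as thing and Idris as recipient and in the courtyard as setting. Fact (2) matches that background with agent = Oliver — refutes (ii).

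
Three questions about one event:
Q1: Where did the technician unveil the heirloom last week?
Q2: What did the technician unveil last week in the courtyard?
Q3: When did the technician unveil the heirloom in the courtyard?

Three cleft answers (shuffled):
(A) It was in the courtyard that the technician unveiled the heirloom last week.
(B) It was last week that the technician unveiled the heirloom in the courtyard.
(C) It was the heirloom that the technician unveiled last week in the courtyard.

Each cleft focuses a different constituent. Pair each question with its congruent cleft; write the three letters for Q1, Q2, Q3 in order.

ACB

Q1 asks about the location; cleft (A) focuses "in the courtyard", which is the location — so Q1 → A.
Q2 asks about the direct object; cleft (C) focuses "the heirloom", which is the direct object — so Q2 → C.
Q3 asks about the time; cleft (B) focuses "last week", which is the time — so Q3 → B.
Mapping: Q1→A, Q2→C, Q3→B.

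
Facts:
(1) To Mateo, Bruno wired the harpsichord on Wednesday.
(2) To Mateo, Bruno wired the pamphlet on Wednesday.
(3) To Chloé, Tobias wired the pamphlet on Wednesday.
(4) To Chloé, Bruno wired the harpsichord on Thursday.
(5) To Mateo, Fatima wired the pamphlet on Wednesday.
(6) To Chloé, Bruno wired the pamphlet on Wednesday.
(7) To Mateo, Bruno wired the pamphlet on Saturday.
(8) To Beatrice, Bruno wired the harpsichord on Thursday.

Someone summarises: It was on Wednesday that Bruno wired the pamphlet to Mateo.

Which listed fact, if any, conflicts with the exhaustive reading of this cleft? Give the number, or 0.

The cleft puts "on Wednesday" in focus and presupposes the open proposition with Bruno as agent and the pamphlet as thing and Mateo as recipient.
The exhaustive reading says no other setting fits that background.
Fact (7) shares the background but with setting = on Saturday; exhaustivity is violated.

7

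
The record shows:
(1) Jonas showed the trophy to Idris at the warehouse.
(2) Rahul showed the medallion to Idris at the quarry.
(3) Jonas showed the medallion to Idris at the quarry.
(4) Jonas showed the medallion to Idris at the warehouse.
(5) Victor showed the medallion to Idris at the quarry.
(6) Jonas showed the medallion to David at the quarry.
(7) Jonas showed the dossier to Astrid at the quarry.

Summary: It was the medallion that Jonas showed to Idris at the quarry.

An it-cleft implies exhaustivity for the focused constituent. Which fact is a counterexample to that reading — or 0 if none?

0

Focus of the cleft: "the medallion" (the thing). Presupposed background: agent = Jonas, recipient = Idris, setting = at the quarry.
The exhaustive reading says no other thing fits that background.
No listed fact matches the background with a different thing. Exhaustivity holds.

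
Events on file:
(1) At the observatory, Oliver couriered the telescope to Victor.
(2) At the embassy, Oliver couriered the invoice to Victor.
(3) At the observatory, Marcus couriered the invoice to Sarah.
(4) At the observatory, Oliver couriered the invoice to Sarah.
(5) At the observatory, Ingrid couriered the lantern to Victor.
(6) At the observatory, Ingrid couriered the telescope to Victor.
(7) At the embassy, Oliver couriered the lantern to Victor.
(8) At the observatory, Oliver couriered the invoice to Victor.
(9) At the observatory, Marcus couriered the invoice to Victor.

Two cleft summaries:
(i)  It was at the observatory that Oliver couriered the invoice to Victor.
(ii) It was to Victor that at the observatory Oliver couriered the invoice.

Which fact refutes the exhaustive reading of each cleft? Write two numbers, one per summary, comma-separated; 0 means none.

Summary (i) focuses "at the observatory" (the setting); background same agent, thing, recipient (Oliver / the invoice / Victor). Fact (2) matches that background with setting = at the embassy — refutes (i).
Summary (ii) focuses "Victor" (the recipient); background same agent, thing, setting (Oliver / the invoice / at the observatory). Fact (4) matches that background with recipient = Sarah — refutes (ii).

2, 4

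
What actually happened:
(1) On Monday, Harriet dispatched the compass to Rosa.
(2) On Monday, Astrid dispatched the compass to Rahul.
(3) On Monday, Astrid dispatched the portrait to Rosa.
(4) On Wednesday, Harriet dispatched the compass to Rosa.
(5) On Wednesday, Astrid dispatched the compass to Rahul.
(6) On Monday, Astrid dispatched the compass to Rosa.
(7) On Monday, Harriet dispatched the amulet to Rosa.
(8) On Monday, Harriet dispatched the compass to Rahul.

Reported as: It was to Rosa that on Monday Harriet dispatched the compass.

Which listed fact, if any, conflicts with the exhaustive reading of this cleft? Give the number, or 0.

Focus of the cleft: "Rosa" (the recipient). Presupposed background: Harriet as agent and the compass as thing and on Monday as setting.
Exhaustivity: Rosa is the only recipient satisfying that background.
Fact (8) shares the background but with recipient = Rahul; exhaustivity is violated.

8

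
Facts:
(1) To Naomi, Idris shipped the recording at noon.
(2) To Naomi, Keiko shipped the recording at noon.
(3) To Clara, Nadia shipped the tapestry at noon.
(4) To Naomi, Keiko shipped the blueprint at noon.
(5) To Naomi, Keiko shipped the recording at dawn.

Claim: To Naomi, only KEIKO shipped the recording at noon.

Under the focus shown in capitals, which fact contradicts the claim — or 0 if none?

1

Focus (in capitals) is "Keiko" — the agent. "Only" excludes alternative agents while holding fixed thing = the recording, recipient = Naomi, setting = at noon.
Fact (1) shares the background but differs in agent (Idris) — a counterexample.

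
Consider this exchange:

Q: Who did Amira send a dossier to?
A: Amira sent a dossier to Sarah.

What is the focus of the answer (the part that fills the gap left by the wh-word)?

The wh-word "who" asks about the recipient.
In the answer, "Amira" and "a dossier" are given — repeated from the question.
The constituent filling the recipient gap is "to Sarah"; that is the focus and would carry nuclear stress.

to Sarah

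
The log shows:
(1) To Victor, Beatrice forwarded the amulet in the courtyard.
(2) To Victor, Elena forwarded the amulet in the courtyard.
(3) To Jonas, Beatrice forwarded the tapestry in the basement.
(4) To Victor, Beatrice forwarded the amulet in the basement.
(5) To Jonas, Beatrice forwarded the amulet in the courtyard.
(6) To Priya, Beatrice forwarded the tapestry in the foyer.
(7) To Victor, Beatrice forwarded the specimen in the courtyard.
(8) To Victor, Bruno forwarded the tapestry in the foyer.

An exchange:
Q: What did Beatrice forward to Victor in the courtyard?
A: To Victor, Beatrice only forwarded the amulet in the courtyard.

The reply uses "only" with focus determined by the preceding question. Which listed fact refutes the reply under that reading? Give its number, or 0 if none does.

7

Answering "What did ...?" puts focus on the thing — here, "the amulet".
"Only" then excludes alternative things while the background — same agent, recipient, setting (Beatrice / Victor / in the courtyard) — is held fixed.
Fact (7) keeps same agent, recipient, setting (Beatrice / Victor / in the courtyard) but has thing = the specimen; that refutes the reply.
(Fact (5) would refute a reading with focus on the recipient — but that is not what the question asks.)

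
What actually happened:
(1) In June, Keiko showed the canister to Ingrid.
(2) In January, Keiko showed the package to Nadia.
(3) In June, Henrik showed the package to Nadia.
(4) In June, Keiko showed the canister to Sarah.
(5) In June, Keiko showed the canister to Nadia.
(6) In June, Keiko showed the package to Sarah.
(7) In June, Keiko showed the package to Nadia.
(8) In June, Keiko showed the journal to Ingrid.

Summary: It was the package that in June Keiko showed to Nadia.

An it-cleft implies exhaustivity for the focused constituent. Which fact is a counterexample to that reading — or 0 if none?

5

Focus of the cleft: "the package" (the thing). Presupposed background: Keiko as agent and Nadia as recipient and in June as setting.
The exhaustive reading says no other thing fits that background.
But fact (5) also has Keiko as agent and Nadia as recipient and in June as setting, with thing = the canister — so the exhaustive reading fails.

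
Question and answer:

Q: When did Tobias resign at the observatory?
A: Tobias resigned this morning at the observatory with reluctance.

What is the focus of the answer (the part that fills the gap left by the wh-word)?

The wh-word "when" asks about the time.
In the answer, "Tobias" and "at the observatory" are given — repeated from the question.
"with reluctance" is also new, but it specifies the manner, which is not what the question asks about — so it is not the focus.
The constituent filling the time gap is "this morning"; that is the focus.

this morning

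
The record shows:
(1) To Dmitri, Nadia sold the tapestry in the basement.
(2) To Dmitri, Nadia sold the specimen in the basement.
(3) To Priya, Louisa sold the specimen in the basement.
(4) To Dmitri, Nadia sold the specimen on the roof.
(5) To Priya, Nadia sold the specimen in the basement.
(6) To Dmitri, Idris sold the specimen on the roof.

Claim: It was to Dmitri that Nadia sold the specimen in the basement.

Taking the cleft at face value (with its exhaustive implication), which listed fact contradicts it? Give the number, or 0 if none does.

Focus of the cleft: "Dmitri" (the recipient). Presupposed background: same agent, thing, setting (Nadia / the specimen / in the basement).
The exhaustive reading says no other recipient fits that background.
But fact (5) also has same agent, thing, setting (Nadia / the specimen / in the basement), with recipient = Priya — so the exhaustive reading fails.

5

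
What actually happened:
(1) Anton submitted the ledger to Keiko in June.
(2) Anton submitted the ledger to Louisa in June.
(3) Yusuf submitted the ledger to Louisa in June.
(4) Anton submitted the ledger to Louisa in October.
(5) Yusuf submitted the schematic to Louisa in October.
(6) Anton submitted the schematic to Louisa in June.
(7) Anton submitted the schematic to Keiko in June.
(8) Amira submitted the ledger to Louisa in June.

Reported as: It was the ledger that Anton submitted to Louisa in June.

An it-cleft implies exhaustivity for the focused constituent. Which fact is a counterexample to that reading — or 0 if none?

The cleft puts "the ledger" in focus and presupposes the open proposition with Anton as agent and Louisa as recipient and in June as setting.
The exhaustive reading says no other thing fits that background.
But fact (6) also has Anton as agent and Louisa as recipient and in June as setting, with thing = the schematic — so the exhaustive reading fails.

6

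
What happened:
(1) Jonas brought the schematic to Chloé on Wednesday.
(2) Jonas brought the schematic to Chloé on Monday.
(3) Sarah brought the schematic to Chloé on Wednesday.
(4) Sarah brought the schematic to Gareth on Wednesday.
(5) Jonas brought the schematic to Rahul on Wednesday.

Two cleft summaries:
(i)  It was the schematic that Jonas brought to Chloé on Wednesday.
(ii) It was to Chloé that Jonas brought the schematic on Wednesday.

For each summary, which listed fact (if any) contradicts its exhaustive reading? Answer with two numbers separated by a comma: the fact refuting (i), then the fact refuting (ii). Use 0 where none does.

0, 5

(i): focus "the schematic". No fact shares agent = Jonas, recipient = Chloé, setting = on Wednesday with a different thing. 0.
(ii): focus "Chloé". Looking for agent = Jonas, thing = the schematic, setting = on Wednesday with some other recipient — fact (5) has Rahul there. Refuted.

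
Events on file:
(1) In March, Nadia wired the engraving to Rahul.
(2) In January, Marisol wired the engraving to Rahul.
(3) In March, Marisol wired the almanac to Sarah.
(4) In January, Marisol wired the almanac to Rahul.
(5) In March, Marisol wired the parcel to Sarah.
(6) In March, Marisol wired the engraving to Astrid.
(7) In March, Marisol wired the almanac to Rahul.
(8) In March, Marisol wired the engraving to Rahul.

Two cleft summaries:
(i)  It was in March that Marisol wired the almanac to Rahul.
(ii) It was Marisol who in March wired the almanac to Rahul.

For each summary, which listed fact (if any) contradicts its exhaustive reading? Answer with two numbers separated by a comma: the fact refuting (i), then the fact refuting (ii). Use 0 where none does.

4, 0

Summary (i) focuses "in March" (the setting); background agent = Marisol, thing = the almanac, recipient = Rahul. Fact (4) matches that background with setting = in January — refutes (i).
Summary (ii) focuses "Marisol" (the agent); background thing = the almanac, recipient = Rahul, setting = in March. No fact matches that background with a different agent, so 0.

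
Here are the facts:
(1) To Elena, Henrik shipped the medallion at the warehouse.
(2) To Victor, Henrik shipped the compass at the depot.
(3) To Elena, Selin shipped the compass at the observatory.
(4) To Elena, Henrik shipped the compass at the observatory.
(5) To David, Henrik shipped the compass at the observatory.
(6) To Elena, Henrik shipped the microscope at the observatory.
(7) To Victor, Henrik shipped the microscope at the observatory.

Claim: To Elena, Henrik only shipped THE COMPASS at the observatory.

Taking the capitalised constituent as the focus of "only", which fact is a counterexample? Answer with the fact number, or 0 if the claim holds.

6

The capitals mark "the compass" as focus. So "only" rules out other things, with the rest (agent = Henrik, recipient = Elena, setting = at the observatory) as background.
Fact (6) matches on agent = Henrik, recipient = Elena, setting = at the observatory, but has thing = the microscope instead. That refutes the claim.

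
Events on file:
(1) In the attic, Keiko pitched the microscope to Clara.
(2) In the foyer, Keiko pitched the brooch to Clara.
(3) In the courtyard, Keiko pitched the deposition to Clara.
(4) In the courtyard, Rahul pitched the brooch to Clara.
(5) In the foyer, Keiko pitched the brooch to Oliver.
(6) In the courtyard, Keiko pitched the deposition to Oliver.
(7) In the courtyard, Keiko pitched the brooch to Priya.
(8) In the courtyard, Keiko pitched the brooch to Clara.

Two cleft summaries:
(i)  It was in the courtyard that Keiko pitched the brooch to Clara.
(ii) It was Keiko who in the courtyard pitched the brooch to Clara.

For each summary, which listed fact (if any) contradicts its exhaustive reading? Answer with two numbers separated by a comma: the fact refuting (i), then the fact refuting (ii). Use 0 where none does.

2, 4

Summary (i) focuses "in the courtyard" (the setting); background Keiko as agent and the brooch as thing and Clara as recipient. Fact (2) matches that background with setting = in the foyer — refutes (i).
Summary (ii) focuses "Keiko" (the agent); background the brooch as thing and Clara as recipient and in the courtyard as setting. Fact (4) matches that background with agent = Rahul — refutes (ii).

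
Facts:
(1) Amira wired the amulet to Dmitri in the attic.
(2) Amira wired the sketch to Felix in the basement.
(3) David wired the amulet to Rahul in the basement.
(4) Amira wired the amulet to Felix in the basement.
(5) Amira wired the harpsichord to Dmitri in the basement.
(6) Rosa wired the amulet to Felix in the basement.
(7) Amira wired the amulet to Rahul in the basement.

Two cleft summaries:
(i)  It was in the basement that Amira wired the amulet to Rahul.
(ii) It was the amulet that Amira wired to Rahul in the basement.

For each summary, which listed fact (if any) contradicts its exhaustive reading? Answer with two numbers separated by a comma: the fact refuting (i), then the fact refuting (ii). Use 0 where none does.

0, 0

(i): focus "in the basement". No fact shares Amira as agent and the amulet as thing and Rahul as recipient with a different setting. 0.
(ii): focus "the amulet". No fact shares Amira as agent and Rahul as recipient and in the basement as setting with a different thing. 0.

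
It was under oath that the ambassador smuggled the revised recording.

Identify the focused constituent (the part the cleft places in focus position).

In an it-cleft "It was X that/who ...", the clefted constituent X is the focus; the that/who-clause expresses the presupposed open proposition.
Here the focus is "under oath". The backgrounded (presupposed) material includes "the ambassador" and "the revised recording".

under oath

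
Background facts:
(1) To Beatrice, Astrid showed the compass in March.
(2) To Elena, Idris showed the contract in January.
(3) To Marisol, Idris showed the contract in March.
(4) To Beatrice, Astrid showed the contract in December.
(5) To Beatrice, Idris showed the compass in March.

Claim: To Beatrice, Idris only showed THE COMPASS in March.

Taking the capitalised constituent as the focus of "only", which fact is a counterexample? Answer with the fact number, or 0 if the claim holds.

The capitals mark "the compass" as focus. So "only" rules out other things, with the rest (Idris as agent and Beatrice as recipient and in March as setting) as background.
Every other fact changes something in the background, not just the thing. Nothing refutes the claim.

0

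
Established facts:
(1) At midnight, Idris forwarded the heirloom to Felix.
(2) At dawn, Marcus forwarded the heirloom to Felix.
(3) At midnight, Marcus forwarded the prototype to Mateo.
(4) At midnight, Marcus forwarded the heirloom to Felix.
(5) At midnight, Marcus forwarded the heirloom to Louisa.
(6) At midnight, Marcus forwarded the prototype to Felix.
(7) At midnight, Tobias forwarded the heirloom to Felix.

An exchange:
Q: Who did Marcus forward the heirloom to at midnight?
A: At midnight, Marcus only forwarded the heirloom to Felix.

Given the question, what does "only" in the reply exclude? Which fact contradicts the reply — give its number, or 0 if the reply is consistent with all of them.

The question "Who did ... to ...?" targets the recipient, so in the reply the focus falls on "Felix".
So "only" ranges over recipients; the rest (same agent, thing, setting (Marcus / the heirloom / at midnight)) is presupposed.
Fact (5) keeps same agent, thing, setting (Marcus / the heirloom / at midnight) but has recipient = Louisa; that refutes the reply.
(Fact (2) would refute a reading with focus on the setting — but that is not what the question asks.)

5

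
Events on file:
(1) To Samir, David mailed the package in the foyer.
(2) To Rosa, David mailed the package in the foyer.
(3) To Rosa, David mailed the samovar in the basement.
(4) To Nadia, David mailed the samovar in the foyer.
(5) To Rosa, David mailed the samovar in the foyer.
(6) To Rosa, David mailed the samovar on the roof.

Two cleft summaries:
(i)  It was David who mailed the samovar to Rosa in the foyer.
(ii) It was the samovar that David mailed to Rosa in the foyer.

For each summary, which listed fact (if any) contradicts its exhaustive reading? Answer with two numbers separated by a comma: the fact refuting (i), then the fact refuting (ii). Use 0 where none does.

(i): focus "David". No fact shares same thing, recipient, setting (the samovar / Rosa / in the foyer) with a different agent. 0.
(ii): focus "the samovar". Looking for same agent, recipient, setting (David / Rosa / in the foyer) with some other thing — fact (2) has the package there. Refuted.

0, 2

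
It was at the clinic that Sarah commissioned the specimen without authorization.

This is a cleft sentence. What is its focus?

In an it-cleft "It was X that/who ...", the clefted constituent X is the focus; the that/who-clause expresses the presupposed open proposition.
Here the focus is "at the clinic". The backgrounded (presupposed) material includes "Sarah", "the specimen" and "without authorization".

at the clinic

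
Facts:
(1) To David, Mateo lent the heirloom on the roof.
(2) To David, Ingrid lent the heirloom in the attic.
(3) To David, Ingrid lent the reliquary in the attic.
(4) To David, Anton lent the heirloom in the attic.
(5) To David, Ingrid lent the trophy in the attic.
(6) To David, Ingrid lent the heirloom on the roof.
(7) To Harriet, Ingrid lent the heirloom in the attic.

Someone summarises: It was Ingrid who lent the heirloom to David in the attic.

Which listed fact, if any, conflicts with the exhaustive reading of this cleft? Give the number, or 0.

The cleft puts "Ingrid" in focus and presupposes the open proposition with the heirloom as thing and David as recipient and in the attic as setting.
Exhaustivity: Ingrid is the only agent satisfying that background.
But fact (4) also has the heirloom as thing and David as recipient and in the attic as setting, with agent = Anton — so the exhaustive reading fails.

4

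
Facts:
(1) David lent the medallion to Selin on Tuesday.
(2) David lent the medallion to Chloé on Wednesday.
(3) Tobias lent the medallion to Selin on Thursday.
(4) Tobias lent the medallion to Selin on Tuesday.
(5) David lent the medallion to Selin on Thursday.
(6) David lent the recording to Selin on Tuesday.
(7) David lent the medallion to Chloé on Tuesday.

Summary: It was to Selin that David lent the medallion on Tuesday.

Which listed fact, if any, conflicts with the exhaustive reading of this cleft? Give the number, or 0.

7

Focus of the cleft: "Selin" (the recipient). Presupposed background: same agent, thing, setting (David / the medallion / on Tuesday).
Exhaustivity: Selin is the only recipient satisfying that background.
Fact (7) shares the background but with recipient = Chloé; exhaustivity is violated.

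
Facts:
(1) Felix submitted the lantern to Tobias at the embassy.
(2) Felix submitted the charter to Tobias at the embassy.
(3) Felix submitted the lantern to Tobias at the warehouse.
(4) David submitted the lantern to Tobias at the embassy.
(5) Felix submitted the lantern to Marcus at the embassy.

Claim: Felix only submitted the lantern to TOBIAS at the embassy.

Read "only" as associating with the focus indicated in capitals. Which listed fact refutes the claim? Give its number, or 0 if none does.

The capitals mark "Tobias" as focus. So "only" rules out other recipients, with the rest (Felix as agent and the lantern as thing and at the embassy as setting) as background.
Fact (5) shares the background but differs in recipient (Marcus) — a counterexample.

5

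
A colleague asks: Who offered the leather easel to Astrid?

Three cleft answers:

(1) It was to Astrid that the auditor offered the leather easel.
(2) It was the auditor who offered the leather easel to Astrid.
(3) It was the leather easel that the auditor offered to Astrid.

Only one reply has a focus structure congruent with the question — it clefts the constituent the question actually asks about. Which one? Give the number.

The question word "who" targets the subject (agent).
Option (1) clefts "to Astrid" — the recipient, not what was asked.
Option (2) clefts "the auditor" — that matches what the question asks about.
Option (3) clefts "the leather easel" — the direct object, not what was asked.
So the congruent reply is (2).

2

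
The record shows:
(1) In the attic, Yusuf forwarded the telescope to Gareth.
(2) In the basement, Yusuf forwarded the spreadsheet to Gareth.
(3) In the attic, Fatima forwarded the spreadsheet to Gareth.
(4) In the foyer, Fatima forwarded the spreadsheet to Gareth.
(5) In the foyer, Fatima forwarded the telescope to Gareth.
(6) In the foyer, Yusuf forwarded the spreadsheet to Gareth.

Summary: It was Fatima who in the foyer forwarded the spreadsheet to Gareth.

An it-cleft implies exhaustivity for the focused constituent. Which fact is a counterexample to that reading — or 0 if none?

6

Focus of the cleft: "Fatima" (the agent). Presupposed background: the spreadsheet as thing and Gareth as recipient and in the foyer as setting.
Exhaustivity: Fatima is the only agent satisfying that background.
But fact (6) also has the spreadsheet as thing and Gareth as recipient and in the foyer as setting, with agent = Yusuf — so the exhaustive reading fails.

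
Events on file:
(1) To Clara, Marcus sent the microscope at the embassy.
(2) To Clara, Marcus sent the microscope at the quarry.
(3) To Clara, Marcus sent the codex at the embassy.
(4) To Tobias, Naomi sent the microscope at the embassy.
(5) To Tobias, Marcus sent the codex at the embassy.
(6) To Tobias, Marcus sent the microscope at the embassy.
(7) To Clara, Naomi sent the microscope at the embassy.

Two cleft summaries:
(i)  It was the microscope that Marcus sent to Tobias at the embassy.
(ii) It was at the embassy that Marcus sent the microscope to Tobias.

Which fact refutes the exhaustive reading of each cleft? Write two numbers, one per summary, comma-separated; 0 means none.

5, 0

Summary (i) focuses "the microscope" (the thing); background same agent, recipient, setting (Marcus / Tobias / at the embassy). Fact (5) matches that background with thing = the codex — refutes (i).
Summary (ii) focuses "at the embassy" (the setting); background same agent, thing, recipient (Marcus / the microscope / Tobias). No fact matches that background with a different setting, so 0.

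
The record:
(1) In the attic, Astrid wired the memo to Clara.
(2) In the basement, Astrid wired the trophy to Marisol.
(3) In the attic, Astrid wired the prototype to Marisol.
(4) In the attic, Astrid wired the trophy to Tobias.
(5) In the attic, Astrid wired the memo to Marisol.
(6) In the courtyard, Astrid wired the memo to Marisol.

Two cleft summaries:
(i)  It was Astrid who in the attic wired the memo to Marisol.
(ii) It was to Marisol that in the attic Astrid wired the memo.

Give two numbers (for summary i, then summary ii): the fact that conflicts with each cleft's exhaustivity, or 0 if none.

(i): focus "Astrid". No fact shares thing = the memo, recipient = Marisol, setting = in the attic with a different agent. 0.
(ii): focus "Marisol". Looking for agent = Astrid, thing = the memo, setting = in the attic with some other recipient — fact (1) has Clara there. Refuted.

0, 1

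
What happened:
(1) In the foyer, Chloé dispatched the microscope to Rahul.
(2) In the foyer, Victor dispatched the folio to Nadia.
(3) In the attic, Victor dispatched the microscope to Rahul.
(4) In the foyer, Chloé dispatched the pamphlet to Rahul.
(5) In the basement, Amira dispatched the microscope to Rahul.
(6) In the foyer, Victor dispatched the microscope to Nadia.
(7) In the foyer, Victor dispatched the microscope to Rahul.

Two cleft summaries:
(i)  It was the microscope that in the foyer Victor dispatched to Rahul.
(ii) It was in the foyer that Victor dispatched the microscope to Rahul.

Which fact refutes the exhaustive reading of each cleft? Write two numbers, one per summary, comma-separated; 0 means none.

0, 3

Summary (i) focuses "the microscope" (the thing); background same agent, recipient, setting (Victor / Rahul / in the foyer). No fact matches that background with a different thing, so 0.
Summary (ii) focuses "in the foyer" (the setting); background same agent, thing, recipient (Victor / the microscope / Rahul). Fact (3) matches that background with setting = in the attic — refutes (ii).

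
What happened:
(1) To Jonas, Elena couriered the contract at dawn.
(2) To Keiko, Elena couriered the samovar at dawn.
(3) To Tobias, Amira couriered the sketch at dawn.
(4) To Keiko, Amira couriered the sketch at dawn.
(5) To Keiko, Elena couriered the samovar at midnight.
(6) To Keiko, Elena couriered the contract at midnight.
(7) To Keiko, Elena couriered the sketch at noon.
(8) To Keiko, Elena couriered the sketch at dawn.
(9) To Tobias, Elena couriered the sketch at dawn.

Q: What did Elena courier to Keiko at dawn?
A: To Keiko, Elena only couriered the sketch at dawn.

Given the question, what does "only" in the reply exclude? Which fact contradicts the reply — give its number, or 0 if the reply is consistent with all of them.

Answering "What did ...?" puts focus on the thing — here, "the sketch".
So "only" ranges over things; the rest (Elena as agent and Keiko as recipient and at dawn as setting) is presupposed.
Fact (2) keeps Elena as agent and Keiko as recipient and at dawn as setting but has thing = the samovar; that refutes the reply.
(Fact (7) would refute a reading with focus on the setting — but that is not what the question asks.)

2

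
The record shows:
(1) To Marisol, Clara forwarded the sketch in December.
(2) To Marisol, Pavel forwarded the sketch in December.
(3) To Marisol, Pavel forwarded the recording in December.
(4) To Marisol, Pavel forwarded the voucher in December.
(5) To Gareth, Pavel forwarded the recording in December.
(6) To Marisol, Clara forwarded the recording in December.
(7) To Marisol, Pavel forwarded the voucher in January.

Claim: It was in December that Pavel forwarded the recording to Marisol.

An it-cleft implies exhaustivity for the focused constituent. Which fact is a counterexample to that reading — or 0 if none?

Focus of the cleft: "in December" (the setting). Presupposed background: Pavel as agent and the recording as thing and Marisol as recipient.
Exhaustivity: in December is the only setting satisfying that background.
No listed fact matches the background with a different setting. Exhaustivity holds.

0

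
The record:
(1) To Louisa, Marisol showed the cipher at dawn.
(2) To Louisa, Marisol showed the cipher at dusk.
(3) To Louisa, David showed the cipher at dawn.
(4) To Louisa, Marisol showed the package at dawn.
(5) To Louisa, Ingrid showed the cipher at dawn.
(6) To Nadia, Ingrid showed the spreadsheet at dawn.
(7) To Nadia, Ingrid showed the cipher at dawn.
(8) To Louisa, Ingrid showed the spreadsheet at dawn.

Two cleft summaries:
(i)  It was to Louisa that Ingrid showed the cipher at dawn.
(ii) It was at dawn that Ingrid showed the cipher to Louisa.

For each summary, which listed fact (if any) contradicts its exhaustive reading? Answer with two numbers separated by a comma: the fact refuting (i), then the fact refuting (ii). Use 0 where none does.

7, 0

(i): focus "Louisa". Looking for Ingrid as agent and the cipher as thing and at dawn as setting with some other recipient — fact (7) has Nadia there. Refuted.
(ii): focus "at dawn". No fact shares Ingrid as agent and the cipher as thing and Louisa as recipient with a different setting. 0.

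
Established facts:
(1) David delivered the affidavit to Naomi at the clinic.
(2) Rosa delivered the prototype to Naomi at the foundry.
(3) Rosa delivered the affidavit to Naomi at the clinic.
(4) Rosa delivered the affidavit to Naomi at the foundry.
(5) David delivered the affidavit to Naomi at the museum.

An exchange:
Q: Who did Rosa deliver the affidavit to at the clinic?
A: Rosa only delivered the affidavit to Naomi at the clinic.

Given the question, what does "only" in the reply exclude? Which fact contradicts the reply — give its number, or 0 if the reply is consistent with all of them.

Answering "Who did ... to ...?" puts focus on the recipient — here, "Naomi".
So "only" ranges over recipients; the rest (Rosa as agent and the affidavit as thing and at the clinic as setting) is presupposed.
No fact keeps Rosa as agent and the affidavit as thing and at the clinic as setting while changing the recipient; every other fact differs on something backgrounded. The reply stands.
(Fact (4) would refute a reading with focus on the setting — but that is not what the question asks.)

0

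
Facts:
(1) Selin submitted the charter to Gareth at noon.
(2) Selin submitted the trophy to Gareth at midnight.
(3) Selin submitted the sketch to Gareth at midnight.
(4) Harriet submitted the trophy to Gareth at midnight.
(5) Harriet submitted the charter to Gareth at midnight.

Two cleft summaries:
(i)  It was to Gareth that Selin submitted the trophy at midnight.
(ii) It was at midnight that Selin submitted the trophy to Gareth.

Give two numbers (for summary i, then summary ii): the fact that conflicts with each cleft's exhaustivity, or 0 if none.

0, 0

(i): focus "Gareth". No fact shares same agent, thing, setting (Selin / the trophy / at midnight) with a different recipient. 0.
(ii): focus "at midnight". No fact shares same agent, thing, recipient (Selin / the trophy / Gareth) with a different setting. 0.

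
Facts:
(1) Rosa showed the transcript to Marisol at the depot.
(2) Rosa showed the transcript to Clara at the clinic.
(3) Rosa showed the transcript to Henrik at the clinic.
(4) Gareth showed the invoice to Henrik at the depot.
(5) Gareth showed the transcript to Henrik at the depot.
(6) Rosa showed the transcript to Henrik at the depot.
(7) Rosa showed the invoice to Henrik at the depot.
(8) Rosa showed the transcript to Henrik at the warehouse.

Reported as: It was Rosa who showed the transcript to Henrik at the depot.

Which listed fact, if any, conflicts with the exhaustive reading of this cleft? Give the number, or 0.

5

Focus of the cleft: "Rosa" (the agent). Presupposed background: thing = the transcript, recipient = Henrik, setting = at the depot.
Exhaustivity: Rosa is the only agent satisfying that background.
But fact (5) also has thing = the transcript, recipient = Henrik, setting = at the depot, with agent = Gareth — so the exhaustive reading fails.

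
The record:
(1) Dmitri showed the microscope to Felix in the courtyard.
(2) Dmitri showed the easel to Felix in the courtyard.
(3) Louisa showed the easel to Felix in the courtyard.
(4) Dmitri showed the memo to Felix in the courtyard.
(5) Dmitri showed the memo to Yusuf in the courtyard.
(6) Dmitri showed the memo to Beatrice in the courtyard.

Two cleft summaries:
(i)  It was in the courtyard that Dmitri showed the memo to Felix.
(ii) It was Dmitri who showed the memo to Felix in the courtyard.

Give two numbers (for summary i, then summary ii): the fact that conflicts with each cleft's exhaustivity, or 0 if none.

0, 0

(i): focus "in the courtyard". No fact shares Dmitri as agent and the memo as thing and Felix as recipient with a different setting. 0.
(ii): focus "Dmitri". No fact shares the memo as thing and Felix as recipient and in the courtyard as setting with a different agent. 0.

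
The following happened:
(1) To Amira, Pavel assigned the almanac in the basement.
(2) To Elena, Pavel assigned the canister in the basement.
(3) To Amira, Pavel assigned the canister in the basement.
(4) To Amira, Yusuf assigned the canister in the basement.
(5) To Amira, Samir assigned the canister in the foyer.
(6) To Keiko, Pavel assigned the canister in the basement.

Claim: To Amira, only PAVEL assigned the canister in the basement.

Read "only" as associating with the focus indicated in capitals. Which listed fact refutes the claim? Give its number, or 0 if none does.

4

The capitals mark "Pavel" as focus. So "only" rules out other agents, with the rest (the canister as thing and Amira as recipient and in the basement as setting) as background.
Fact (4) shares the background but differs in agent (Yusuf) — a counterexample.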